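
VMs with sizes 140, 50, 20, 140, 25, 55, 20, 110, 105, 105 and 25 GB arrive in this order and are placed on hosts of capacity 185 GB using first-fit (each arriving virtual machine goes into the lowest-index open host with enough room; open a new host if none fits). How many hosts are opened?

6

  140 → host 1 (new)  [load 140/185]
  50 → host 2 (new)  [load 50/185]
  20 → host 1  [load 160/185]
  140 → host 3 (new)  [load 140/185]
  25 → host 1  [load 185/185]
  55 → host 2  [load 105/185]
  20 → host 2  [load 125/185]
  110 → host 4 (new)  [load 110/185]
  105 → host 5 (new)  [load 105/185]
  105 → host 6 (new)  [load 105/185]
  25 → host 2  [load 150/185]
6 hosts opened.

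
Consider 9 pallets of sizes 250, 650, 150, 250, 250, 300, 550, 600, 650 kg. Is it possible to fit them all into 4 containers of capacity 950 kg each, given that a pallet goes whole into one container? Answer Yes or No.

A valid assignment using 4 containers:
  container 1: 650 + 300 = 950
  container 2: 650 + 250 = 900
  container 3: 600 + 250 = 850
  container 4: 550 + 250 + 150 = 950
Every load is within 950 kg, so 4 containers suffice.

Yes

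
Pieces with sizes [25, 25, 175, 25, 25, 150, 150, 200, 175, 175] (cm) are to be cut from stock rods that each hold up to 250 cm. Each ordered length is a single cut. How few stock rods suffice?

6

Total = 200 + 175 + 175 + 175 + 150 + 150 + 25 + 25 + 25 + 25 = 1125 cm.
Lower bound: ⌈1125/250⌉ = 5 stock rods.
Also, 6 pieces each exceed 125 cm, and no two of those can share a stock rod, so at least 6 stock rods are needed.
A packing using 6 stock rods:
  stock rod 1: 200 + 25 + 25 = 250
  stock rod 2: 175 + 25 + 25 = 225
  stock rod 3: 175 = 175
  stock rod 4: 175 = 175
  stock rod 5: 150 = 150
  stock rod 6: 150 = 150
This matches the lower bound, so 6 is optimal.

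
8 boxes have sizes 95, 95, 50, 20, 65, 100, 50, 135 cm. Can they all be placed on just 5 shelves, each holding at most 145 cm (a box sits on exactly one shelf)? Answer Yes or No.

A valid assignment using 5 shelves:
  shelf 1: 135 = 135
  shelf 2: 100 + 20 = 120
  shelf 3: 95 + 50 = 145
  shelf 4: 95 + 50 = 145
  shelf 5: 65 = 65
Every load is within 145 cm, so 5 shelves suffice.

Yes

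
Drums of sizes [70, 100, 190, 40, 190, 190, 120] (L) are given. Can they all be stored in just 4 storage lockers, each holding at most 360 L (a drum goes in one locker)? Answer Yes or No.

A valid assignment using 3 storage lockers:
  locker 1: 190 + 120 + 40 = 350
  locker 2: 190 + 100 + 70 = 360
  locker 3: 190 = 190
That uses only 3 ≤ 4, so 4 storage lockers are enough.

Yes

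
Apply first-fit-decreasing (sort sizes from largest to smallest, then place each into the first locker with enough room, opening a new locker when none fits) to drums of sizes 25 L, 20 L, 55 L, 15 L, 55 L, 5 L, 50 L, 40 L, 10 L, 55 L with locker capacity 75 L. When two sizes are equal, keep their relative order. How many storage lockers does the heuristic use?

Sorted descending: 55, 55, 55, 50, 40, 25, 20, 15, 10, 5.
  55 → locker 1 (new)  [load 55/75]
  55 → locker 2 (new)  [load 55/75]
  55 → locker 3 (new)  [load 55/75]
  50 → locker 4 (new)  [load 50/75]
  40 → locker 5 (new)  [load 40/75]
  25 → locker 4  [load 75/75]
  20 → locker 1  [load 75/75]
  15 → locker 2  [load 70/75]
  10 → locker 3  [load 65/75]
  5 → locker 2  [load 75/75]
5 storage lockers opened.

5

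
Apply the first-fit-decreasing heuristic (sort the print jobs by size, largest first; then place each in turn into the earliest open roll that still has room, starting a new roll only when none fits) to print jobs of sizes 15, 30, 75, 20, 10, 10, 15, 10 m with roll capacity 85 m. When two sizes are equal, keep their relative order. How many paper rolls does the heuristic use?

3

Sorted descending: 75, 30, 20, 15, 15, 10, 10, 10.
  75 → roll 1 (new)  [load 75/85]
  30 → roll 2 (new)  [load 30/85]
  20 → roll 2  [load 50/85]
  15 → roll 2  [load 65/85]
  15 → roll 2  [load 80/85]
  10 → roll 1  [load 85/85]
  10 → roll 3 (new)  [load 10/85]
  10 → roll 3  [load 20/85]
3 paper rolls opened.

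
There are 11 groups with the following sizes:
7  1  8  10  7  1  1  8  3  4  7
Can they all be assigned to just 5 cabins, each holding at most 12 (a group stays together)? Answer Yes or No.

Total = 57; ⌈57/12⌉ = 5.
6 groups each exceed half the capacity and cannot share a cabin, forcing at least 6 cabins.
At least 6 cabins are required, but only 5 are allowed.

No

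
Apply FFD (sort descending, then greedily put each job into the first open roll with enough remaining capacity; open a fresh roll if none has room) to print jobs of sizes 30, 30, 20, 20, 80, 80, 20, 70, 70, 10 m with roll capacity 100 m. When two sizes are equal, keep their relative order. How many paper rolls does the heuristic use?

Sorted descending: 80, 80, 70, 70, 30, 30, 20, 20, 20, 10.
  80 → roll 1 (new)  [load 80/100]
  80 → roll 2 (new)  [load 80/100]
  70 → roll 3 (new)  [load 70/100]
  70 → roll 4 (new)  [load 70/100]
  30 → roll 3  [load 100/100]
  30 → roll 4  [load 100/100]
  20 → roll 1  [load 100/100]
  20 → roll 2  [load 100/100]
  20 → roll 5 (new)  [load 20/100]
  10 → roll 5  [load 30/100]
5 paper rolls opened.

5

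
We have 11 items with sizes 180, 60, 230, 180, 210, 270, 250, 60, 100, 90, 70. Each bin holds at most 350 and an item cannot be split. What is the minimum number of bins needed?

6

Total = 270 + 250 + 230 + 210 + 180 + 180 + 100 + 90 + 70 + 60 + 60 = 1700.
Lower bound: ⌈1700/350⌉ = 5 bins.
Also, 6 items each exceed 175, and no two of those can share a bin, so at least 6 bins are needed.
A packing using 6 bins:
  bin 1: 270 + 70 = 340
  bin 2: 250 + 100 = 350
  bin 3: 230 + 90 = 320
  bin 4: 210 + 60 + 60 = 330
  bin 5: 180 = 180
  bin 6: 180 = 180
This matches the lower bound, so 6 is optimal.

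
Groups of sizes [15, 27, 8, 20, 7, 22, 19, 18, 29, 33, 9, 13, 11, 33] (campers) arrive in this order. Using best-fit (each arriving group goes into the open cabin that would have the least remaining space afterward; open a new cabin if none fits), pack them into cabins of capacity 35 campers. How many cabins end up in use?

  15 → cabin 1 (new)  [load 15/35]
  27 → cabin 2 (new)  [load 27/35]
  8 → cabin 2  [load 35/35]
  20 → cabin 1  [load 35/35]
  7 → cabin 3 (new)  [load 7/35]
  22 → cabin 3  [load 29/35]
  19 → cabin 4 (new)  [load 19/35]
  18 → cabin 5 (new)  [load 18/35]
  29 → cabin 6 (new)  [load 29/35]
  33 → cabin 7 (new)  [load 33/35]
  9 → cabin 4  [load 28/35]
  13 → cabin 5  [load 31/35]
  11 → cabin 8 (new)  [load 11/35]
  33 → cabin 9 (new)  [load 33/35]
9 cabins opened.

9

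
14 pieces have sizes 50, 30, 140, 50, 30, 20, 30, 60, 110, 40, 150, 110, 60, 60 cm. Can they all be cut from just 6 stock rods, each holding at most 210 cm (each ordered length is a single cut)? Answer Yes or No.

Yes

A valid assignment using 5 stock rods:
  stock rod 1: 150 + 60 = 210
  stock rod 2: 140 + 60 = 200
  stock rod 3: 110 + 60 + 40 = 210
  stock rod 4: 110 + 50 + 50 = 210
  stock rod 5: 30 + 30 + 30 + 20 = 110
That uses only 5 ≤ 6, so 6 stock rods are enough.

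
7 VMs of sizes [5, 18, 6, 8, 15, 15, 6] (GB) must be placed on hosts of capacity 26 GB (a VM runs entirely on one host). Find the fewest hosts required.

Total = 18 + 15 + 15 + 8 + 6 + 6 + 5 = 73 GB.
Lower bound: ⌈73/26⌉ = 3 hosts.
A packing using 3 hosts:
  host 1: 18 + 8 = 26
  host 2: 15 + 6 + 5 = 26
  host 3: 15 + 6 = 21
This matches the lower bound, so 3 is optimal.

3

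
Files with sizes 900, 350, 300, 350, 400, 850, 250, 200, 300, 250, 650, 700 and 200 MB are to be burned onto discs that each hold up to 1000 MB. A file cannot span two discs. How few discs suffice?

Total = 900 + 850 + 700 + 650 + 400 + 350 + 350 + 300 + 300 + 250 + 250 + 200 + 200 = 5700 MB.
Lower bound: ⌈5700/1000⌉ = 6 discs.
A packing using 6 discs:
  disc 1: 900 = 900
  disc 2: 850 = 850
  disc 3: 700 + 300 = 1000
  disc 4: 650 + 350 = 1000
  disc 5: 400 + 350 + 250 = 1000
  disc 6: 300 + 250 + 200 + 200 = 950
This matches the lower bound, so 6 is optimal.

6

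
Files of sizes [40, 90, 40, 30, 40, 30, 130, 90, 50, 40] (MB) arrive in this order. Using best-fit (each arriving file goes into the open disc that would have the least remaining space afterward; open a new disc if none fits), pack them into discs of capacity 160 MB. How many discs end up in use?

  40 → disc 1 (new)  [load 40/160]
  90 → disc 1  [load 130/160]
  40 → disc 2 (new)  [load 40/160]
  30 → disc 1  [load 160/160]
  40 → disc 2  [load 80/160]
  30 → disc 2  [load 110/160]
  130 → disc 3 (new)  [load 130/160]
  90 → disc 4 (new)  [load 90/160]
  50 → disc 2  [load 160/160]
  40 → disc 4  [load 130/160]
4 discs opened.

4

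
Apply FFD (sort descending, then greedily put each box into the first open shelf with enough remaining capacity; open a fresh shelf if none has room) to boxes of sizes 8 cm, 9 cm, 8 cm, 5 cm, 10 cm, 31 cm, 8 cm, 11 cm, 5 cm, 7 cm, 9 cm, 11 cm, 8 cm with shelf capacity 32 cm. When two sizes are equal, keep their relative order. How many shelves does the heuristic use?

Sorted descending: 31, 11, 11, 10, 9, 9, 8, 8, 8, 8, 7, 5, 5.
  31 → shelf 1 (new)  [load 31/32]
  11 → shelf 2 (new)  [load 11/32]
  11 → shelf 2  [load 22/32]
  10 → shelf 2  [load 32/32]
  9 → shelf 3 (new)  [load 9/32]
  9 → shelf 3  [load 18/32]
  8 → shelf 3  [load 26/32]
  8 → shelf 4 (new)  [load 8/32]
  8 → shelf 4  [load 16/32]
  8 → shelf 4  [load 24/32]
  7 → shelf 4  [load 31/32]
  5 → shelf 3  [load 31/32]
  5 → shelf 5 (new)  [load 5/32]
5 shelves opened.

5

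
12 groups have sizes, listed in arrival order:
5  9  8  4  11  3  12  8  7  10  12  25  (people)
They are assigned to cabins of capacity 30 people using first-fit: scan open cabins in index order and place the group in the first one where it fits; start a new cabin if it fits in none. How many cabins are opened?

4

  5 → cabin 1 (new)  [load 5/30]
  9 → cabin 1  [load 14/30]
  8 → cabin 1  [load 22/30]
  4 → cabin 1  [load 26/30]
  11 → cabin 2 (new)  [load 11/30]
  3 → cabin 1  [load 29/30]
  12 → cabin 2  [load 23/30]
  8 → cabin 3 (new)  [load 8/30]
  7 → cabin 2  [load 30/30]
  10 → cabin 3  [load 18/30]
  12 → cabin 3  [load 30/30]
  25 → cabin 4 (new)  [load 25/30]
4 cabins opened.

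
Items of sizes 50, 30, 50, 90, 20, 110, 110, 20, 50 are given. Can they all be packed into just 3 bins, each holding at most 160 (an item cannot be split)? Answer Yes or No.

No

Total = 530; ⌈530/160⌉ = 4.
At least 4 bins are required, but only 3 are allowed.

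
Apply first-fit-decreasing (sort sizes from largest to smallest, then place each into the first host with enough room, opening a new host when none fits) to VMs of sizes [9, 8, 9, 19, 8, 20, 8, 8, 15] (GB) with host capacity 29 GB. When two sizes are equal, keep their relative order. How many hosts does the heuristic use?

Sorted descending: 20, 19, 15, 9, 9, 8, 8, 8, 8.
  20 → host 1 (new)  [load 20/29]
  19 → host 2 (new)  [load 19/29]
  15 → host 3 (new)  [load 15/29]
  9 → host 1  [load 29/29]
  9 → host 2  [load 28/29]
  8 → host 3  [load 23/29]
  8 → host 4 (new)  [load 8/29]
  8 → host 4  [load 16/29]
  8 → host 4  [load 24/29]
4 hosts opened.

4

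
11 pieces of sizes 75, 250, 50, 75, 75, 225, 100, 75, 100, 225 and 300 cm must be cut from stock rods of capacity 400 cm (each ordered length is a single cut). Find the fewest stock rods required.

Total = 300 + 250 + 225 + 225 + 100 + 100 + 75 + 75 + 75 + 75 + 50 = 1550 cm.
Lower bound: ⌈1550/400⌉ = 4 stock rods.
A packing using 4 stock rods:
  stock rod 1: 300 + 100 = 400
  stock rod 2: 250 + 100 + 50 = 400
  stock rod 3: 225 + 75 + 75 = 375
  stock rod 4: 225 + 75 + 75 = 375
This matches the lower bound, so 4 is optimal.

4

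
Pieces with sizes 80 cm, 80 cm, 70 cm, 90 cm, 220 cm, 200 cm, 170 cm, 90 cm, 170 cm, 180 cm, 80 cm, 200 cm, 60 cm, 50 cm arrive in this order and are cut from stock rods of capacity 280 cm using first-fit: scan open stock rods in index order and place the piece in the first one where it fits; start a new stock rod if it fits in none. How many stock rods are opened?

  80 → stock rod 1 (new)  [load 80/280]
  80 → stock rod 1  [load 160/280]
  70 → stock rod 1  [load 230/280]
  90 → stock rod 2 (new)  [load 90/280]
  220 → stock rod 3 (new)  [load 220/280]
  200 → stock rod 4 (new)  [load 200/280]
  170 → stock rod 2  [load 260/280]
  90 → stock rod 5 (new)  [load 90/280]
  170 → stock rod 5  [load 260/280]
  180 → stock rod 6 (new)  [load 180/280]
  80 → stock rod 4  [load 280/280]
  200 → stock rod 7 (new)  [load 200/280]
  60 → stock rod 3  [load 280/280]
  50 → stock rod 1  [load 280/280]
7 stock rods opened.

7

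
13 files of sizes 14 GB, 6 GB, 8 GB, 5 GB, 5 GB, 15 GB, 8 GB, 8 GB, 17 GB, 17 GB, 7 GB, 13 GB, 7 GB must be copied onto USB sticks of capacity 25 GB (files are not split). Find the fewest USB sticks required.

6

Total = 17 + 17 + 15 + 14 + 13 + 8 + 8 + 8 + 7 + 7 + 6 + 5 + 5 = 130 GB.
Lower bound: ⌈130/25⌉ = 6 USB sticks.
A packing using 6 USB sticks:
  USB stick 1: 17 + 8 = 25
  USB stick 2: 17 + 8 = 25
  USB stick 3: 15 + 8 = 23
  USB stick 4: 14 + 7 = 21
  USB stick 5: 13 + 7 + 5 = 25
  USB stick 6: 6 + 5 = 11
This matches the lower bound, so 6 is optimal.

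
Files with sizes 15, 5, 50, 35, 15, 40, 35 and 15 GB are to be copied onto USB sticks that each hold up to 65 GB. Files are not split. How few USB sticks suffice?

Total = 50 + 40 + 35 + 35 + 15 + 15 + 15 + 5 = 210 GB.
Lower bound: ⌈210/65⌉ = 4 USB sticks.
A packing using 4 USB sticks:
  USB stick 1: 50 + 15 = 65
  USB stick 2: 40 + 15 + 5 = 60
  USB stick 3: 35 + 15 = 50
  USB stick 4: 35 = 35
This matches the lower bound, so 4 is optimal.

4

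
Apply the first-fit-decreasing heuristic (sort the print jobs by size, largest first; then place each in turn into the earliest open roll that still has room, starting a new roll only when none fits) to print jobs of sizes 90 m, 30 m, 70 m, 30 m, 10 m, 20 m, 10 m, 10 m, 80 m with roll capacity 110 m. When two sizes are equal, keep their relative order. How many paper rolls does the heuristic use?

4

Sorted descending: 90, 80, 70, 30, 30, 20, 10, 10, 10.
  90 → roll 1 (new)  [load 90/110]
  80 → roll 2 (new)  [load 80/110]
  70 → roll 3 (new)  [load 70/110]
  30 → roll 2  [load 110/110]
  30 → roll 3  [load 100/110]
  20 → roll 1  [load 110/110]
  10 → roll 3  [load 110/110]
  10 → roll 4 (new)  [load 10/110]
  10 → roll 4  [load 20/110]
4 paper rolls opened.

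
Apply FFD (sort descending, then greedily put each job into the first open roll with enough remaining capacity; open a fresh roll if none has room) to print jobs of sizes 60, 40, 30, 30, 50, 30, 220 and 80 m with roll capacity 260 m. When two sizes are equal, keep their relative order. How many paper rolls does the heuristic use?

Sorted descending: 220, 80, 60, 50, 40, 30, 30, 30.
  220 → roll 1 (new)  [load 220/260]
  80 → roll 2 (new)  [load 80/260]
  60 → roll 2  [load 140/260]
  50 → roll 2  [load 190/260]
  40 → roll 1  [load 260/260]
  30 → roll 2  [load 220/260]
  30 → roll 2  [load 250/260]
  30 → roll 3 (new)  [load 30/260]
3 paper rolls opened.

3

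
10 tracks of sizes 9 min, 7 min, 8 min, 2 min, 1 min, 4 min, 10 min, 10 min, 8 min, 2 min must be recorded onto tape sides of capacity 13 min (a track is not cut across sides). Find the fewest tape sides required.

Total = 10 + 10 + 9 + 8 + 8 + 7 + 4 + 2 + 2 + 1 = 61 min.
Lower bound: ⌈61/13⌉ = 5 tape sides.
Also, 6 tracks each exceed 13/2 min, and no two of those can share a side, so at least 6 tape sides are needed.
A packing using 6 tape sides:
  side 1: 10 + 2 + 1 = 13
  side 2: 10 + 2 = 12
  side 3: 9 + 4 = 13
  side 4: 8 = 8
  side 5: 8 = 8
  side 6: 7 = 7
This matches the lower bound, so 6 is optimal.

6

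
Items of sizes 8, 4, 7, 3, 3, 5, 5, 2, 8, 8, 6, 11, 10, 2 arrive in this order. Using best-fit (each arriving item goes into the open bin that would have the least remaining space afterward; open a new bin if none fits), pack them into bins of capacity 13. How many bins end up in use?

  8 → bin 1 (new)  [load 8/13]
  4 → bin 1  [load 12/13]
  7 → bin 2 (new)  [load 7/13]
  3 → bin 2  [load 10/13]
  3 → bin 2  [load 13/13]
  5 → bin 3 (new)  [load 5/13]
  5 → bin 3  [load 10/13]
  2 → bin 3  [load 12/13]
  8 → bin 4 (new)  [load 8/13]
  8 → bin 5 (new)  [load 8/13]
  6 → bin 6 (new)  [load 6/13]
  11 → bin 7 (new)  [load 11/13]
  10 → bin 8 (new)  [load 10/13]
  2 → bin 7  [load 13/13]
8 bins opened.

8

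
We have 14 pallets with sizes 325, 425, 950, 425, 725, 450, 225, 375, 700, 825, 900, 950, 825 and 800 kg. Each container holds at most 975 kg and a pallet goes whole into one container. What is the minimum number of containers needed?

11

Total = 950 + 950 + 900 + 825 + 825 + 800 + 725 + 700 + 450 + 425 + 425 + 375 + 325 + 225 = 8900 kg.
Lower bound: ⌈8900/975⌉ = 10 containers.
A packing using 11 containers:
  container 1: 950 = 950
  container 2: 950 = 950
  container 3: 900 = 900
  container 4: 825 = 825
  container 5: 825 = 825
  container 6: 800 = 800
  container 7: 725 + 225 = 950
  container 8: 700 = 700
  container 9: 450 + 425 = 875
  container 10: 425 + 375 = 800
  container 11: 325 = 325
No arrangement into 10 containers stays within capacity, so 11 is optimal.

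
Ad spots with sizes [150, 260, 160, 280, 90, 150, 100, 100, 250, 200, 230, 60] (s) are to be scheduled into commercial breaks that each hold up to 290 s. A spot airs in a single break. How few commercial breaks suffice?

8

Total = 280 + 260 + 250 + 230 + 200 + 160 + 150 + 150 + 100 + 100 + 90 + 60 = 2030 s.
Lower bound: ⌈2030/290⌉ = 7 commercial breaks.
Also, 8 ad spots each exceed 145 s, and no two of those can share a break, so at least 8 commercial breaks are needed.
A packing using 8 commercial breaks:
  break 1: 280 = 280
  break 2: 260 = 260
  break 3: 250 = 250
  break 4: 230 + 60 = 290
  break 5: 200 + 90 = 290
  break 6: 160 + 100 = 260
  break 7: 150 + 100 = 250
  break 8: 150 = 150
This matches the lower bound, so 8 is optimal.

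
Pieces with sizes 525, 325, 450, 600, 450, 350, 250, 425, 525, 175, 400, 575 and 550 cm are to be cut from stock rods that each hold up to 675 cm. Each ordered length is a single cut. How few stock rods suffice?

Total = 600 + 575 + 550 + 525 + 525 + 450 + 450 + 425 + 400 + 350 + 325 + 250 + 175 = 5600 cm.
Lower bound: ⌈5600/675⌉ = 9 stock rods.
Also, 10 pieces each exceed 675/2 cm, and no two of those can share a stock rod, so at least 10 stock rods are needed.
A packing using 10 stock rods:
  stock rod 1: 600 = 600
  stock rod 2: 575 = 575
  stock rod 3: 550 = 550
  stock rod 4: 525 = 525
  stock rod 5: 525 = 525
  stock rod 6: 450 + 175 = 625
  stock rod 7: 450 = 450
  stock rod 8: 425 + 250 = 675
  stock rod 9: 400 = 400
  stock rod 10: 350 + 325 = 675
This matches the lower bound, so 10 is optimal.

10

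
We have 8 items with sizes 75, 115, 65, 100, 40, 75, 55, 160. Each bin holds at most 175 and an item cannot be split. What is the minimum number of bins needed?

5

Total = 160 + 115 + 100 + 75 + 75 + 65 + 55 + 40 = 685.
Lower bound: ⌈685/175⌉ = 4 bins.
A packing using 5 bins:
  bin 1: 160 = 160
  bin 2: 115 + 55 = 170
  bin 3: 100 + 75 = 175
  bin 4: 75 + 65 = 140
  bin 5: 40 = 40
No arrangement into 4 bins stays within capacity, so 5 is optimal.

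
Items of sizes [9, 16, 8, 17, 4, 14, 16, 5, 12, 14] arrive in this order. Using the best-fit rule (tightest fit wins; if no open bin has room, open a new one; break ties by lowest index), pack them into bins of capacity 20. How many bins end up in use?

  9 → bin 1 (new)  [load 9/20]
  16 → bin 2 (new)  [load 16/20]
  8 → bin 1  [load 17/20]
  17 → bin 3 (new)  [load 17/20]
  4 → bin 2  [load 20/20]
  14 → bin 4 (new)  [load 14/20]
  16 → bin 5 (new)  [load 16/20]
  5 → bin 4  [load 19/20]
  12 → bin 6 (new)  [load 12/20]
  14 → bin 7 (new)  [load 14/20]
7 bins opened.

7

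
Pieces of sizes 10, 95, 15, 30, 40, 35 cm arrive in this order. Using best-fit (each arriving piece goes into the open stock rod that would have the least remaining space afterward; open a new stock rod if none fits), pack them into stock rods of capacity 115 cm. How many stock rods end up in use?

3

  10 → stock rod 1 (new)  [load 10/115]
  95 → stock rod 1  [load 105/115]
  15 → stock rod 2 (new)  [load 15/115]
  30 → stock rod 2  [load 45/115]
  40 → stock rod 2  [load 85/115]
  35 → stock rod 3 (new)  [load 35/115]
3 stock rods opened.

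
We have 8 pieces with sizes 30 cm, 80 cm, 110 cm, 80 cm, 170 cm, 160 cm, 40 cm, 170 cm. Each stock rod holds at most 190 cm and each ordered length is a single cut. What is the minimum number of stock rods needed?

Total = 170 + 170 + 160 + 110 + 80 + 80 + 40 + 30 = 840 cm.
Lower bound: ⌈840/190⌉ = 5 stock rods.
A packing using 5 stock rods:
  stock rod 1: 170 = 170
  stock rod 2: 170 = 170
  stock rod 3: 160 + 30 = 190
  stock rod 4: 110 + 80 = 190
  stock rod 5: 80 + 40 = 120
This matches the lower bound, so 5 is optimal.

5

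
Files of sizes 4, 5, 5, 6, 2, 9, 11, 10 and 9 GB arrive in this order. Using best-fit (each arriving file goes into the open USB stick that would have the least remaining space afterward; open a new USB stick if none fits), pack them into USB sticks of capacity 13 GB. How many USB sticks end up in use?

  4 → USB stick 1 (new)  [load 4/13]
  5 → USB stick 1  [load 9/13]
  5 → USB stick 2 (new)  [load 5/13]
  6 → USB stick 2  [load 11/13]
  2 → USB stick 2  [load 13/13]
  9 → USB stick 3 (new)  [load 9/13]
  11 → USB stick 4 (new)  [load 11/13]
  10 → USB stick 5 (new)  [load 10/13]
  9 → USB stick 6 (new)  [load 9/13]
6 USB sticks opened.

6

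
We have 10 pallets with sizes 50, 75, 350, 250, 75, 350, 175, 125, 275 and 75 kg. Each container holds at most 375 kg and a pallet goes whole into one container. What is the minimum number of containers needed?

5

Total = 350 + 350 + 275 + 250 + 175 + 125 + 75 + 75 + 75 + 50 = 1800 kg.
Lower bound: ⌈1800/375⌉ = 5 containers.
A packing using 5 containers:
  container 1: 350 = 350
  container 2: 350 = 350
  container 3: 275 + 75 = 350
  container 4: 250 + 125 = 375
  container 5: 175 + 75 + 75 + 50 = 375
This matches the lower bound, so 5 is optimal.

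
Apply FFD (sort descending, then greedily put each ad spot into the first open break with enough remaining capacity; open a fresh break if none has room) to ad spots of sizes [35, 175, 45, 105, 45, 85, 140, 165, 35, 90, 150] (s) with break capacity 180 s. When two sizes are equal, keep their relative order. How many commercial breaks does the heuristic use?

Sorted descending: 175, 165, 150, 140, 105, 90, 85, 45, 45, 35, 35.
  175 → break 1 (new)  [load 175/180]
  165 → break 2 (new)  [load 165/180]
  150 → break 3 (new)  [load 150/180]
  140 → break 4 (new)  [load 140/180]
  105 → break 5 (new)  [load 105/180]
  90 → break 6 (new)  [load 90/180]
  85 → break 6  [load 175/180]
  45 → break 5  [load 150/180]
  45 → break 7 (new)  [load 45/180]
  35 → break 4  [load 175/180]
  35 → break 7  [load 80/180]
7 commercial breaks opened.

7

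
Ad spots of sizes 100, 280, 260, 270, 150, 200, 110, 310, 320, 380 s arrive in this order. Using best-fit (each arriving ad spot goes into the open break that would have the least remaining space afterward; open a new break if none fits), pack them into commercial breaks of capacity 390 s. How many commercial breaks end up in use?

7

  100 → break 1 (new)  [load 100/390]
  280 → break 1  [load 380/390]
  260 → break 2 (new)  [load 260/390]
  270 → break 3 (new)  [load 270/390]
  150 → break 4 (new)  [load 150/390]
  200 → break 4  [load 350/390]
  110 → break 3  [load 380/390]
  310 → break 5 (new)  [load 310/390]
  320 → break 6 (new)  [load 320/390]
  380 → break 7 (new)  [load 380/390]
7 commercial breaks opened.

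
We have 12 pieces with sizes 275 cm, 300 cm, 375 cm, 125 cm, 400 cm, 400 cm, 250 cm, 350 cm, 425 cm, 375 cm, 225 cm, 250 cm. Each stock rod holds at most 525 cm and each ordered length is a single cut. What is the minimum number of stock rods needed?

9

Total = 425 + 400 + 400 + 375 + 375 + 350 + 300 + 275 + 250 + 250 + 225 + 125 = 3750 cm.
Lower bound: ⌈3750/525⌉ = 8 stock rods.
A packing using 9 stock rods:
  stock rod 1: 425 = 425
  stock rod 2: 400 + 125 = 525
  stock rod 3: 400 = 400
  stock rod 4: 375 = 375
  stock rod 5: 375 = 375
  stock rod 6: 350 = 350
  stock rod 7: 300 + 225 = 525
  stock rod 8: 275 + 250 = 525
  stock rod 9: 250 = 250
No arrangement into 8 stock rods stays within capacity, so 9 is optimal.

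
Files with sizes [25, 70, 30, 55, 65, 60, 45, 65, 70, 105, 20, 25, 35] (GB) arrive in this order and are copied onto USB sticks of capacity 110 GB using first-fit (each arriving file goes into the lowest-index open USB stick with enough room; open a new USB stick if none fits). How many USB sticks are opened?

  25 → USB stick 1 (new)  [load 25/110]
  70 → USB stick 1  [load 95/110]
  30 → USB stick 2 (new)  [load 30/110]
  55 → USB stick 2  [load 85/110]
  65 → USB stick 3 (new)  [load 65/110]
  60 → USB stick 4 (new)  [load 60/110]
  45 → USB stick 3  [load 110/110]
  65 → USB stick 5 (new)  [load 65/110]
  70 → USB stick 6 (new)  [load 70/110]
  105 → USB stick 7 (new)  [load 105/110]
  20 → USB stick 2  [load 105/110]
  25 → USB stick 4  [load 85/110]
  35 → USB stick 5  [load 100/110]
7 USB sticks opened.

7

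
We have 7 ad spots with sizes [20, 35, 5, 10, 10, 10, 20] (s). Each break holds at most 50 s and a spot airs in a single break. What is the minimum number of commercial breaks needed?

Total = 35 + 20 + 20 + 10 + 10 + 10 + 5 = 110 s.
Lower bound: ⌈110/50⌉ = 3 commercial breaks.
A packing using 3 commercial breaks:
  break 1: 35 + 10 + 5 = 50
  break 2: 20 + 20 + 10 = 50
  break 3: 10 = 10
This matches the lower bound, so 3 is optimal.

3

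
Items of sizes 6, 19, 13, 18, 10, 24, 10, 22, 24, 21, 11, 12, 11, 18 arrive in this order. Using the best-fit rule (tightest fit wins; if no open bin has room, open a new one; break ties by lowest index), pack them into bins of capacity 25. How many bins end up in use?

  6 → bin 1 (new)  [load 6/25]
  19 → bin 1  [load 25/25]
  13 → bin 2 (new)  [load 13/25]
  18 → bin 3 (new)  [load 18/25]
  10 → bin 2  [load 23/25]
  24 → bin 4 (new)  [load 24/25]
  10 → bin 5 (new)  [load 10/25]
  22 → bin 6 (new)  [load 22/25]
  24 → bin 7 (new)  [load 24/25]
  21 → bin 8 (new)  [load 21/25]
  11 → bin 5  [load 21/25]
  12 → bin 9 (new)  [load 12/25]
  11 → bin 9  [load 23/25]
  18 → bin 10 (new)  [load 18/25]
10 bins opened.

10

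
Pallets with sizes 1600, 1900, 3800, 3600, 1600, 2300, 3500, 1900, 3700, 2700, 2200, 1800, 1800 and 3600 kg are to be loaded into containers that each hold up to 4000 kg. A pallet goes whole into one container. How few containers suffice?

10

Total = 3800 + 3700 + 3600 + 3600 + 3500 + 2700 + 2300 + 2200 + 1900 + 1900 + 1800 + 1800 + 1600 + 1600 = 36000 kg.
Lower bound: ⌈36000/4000⌉ = 9 containers.
A packing using 10 containers:
  container 1: 3800 = 3800
  container 2: 3700 = 3700
  container 3: 3600 = 3600
  container 4: 3600 = 3600
  container 5: 3500 = 3500
  container 6: 2700 = 2700
  container 7: 2300 + 1600 = 3900
  container 8: 2200 + 1800 = 4000
  container 9: 1900 + 1900 = 3800
  container 10: 1800 + 1600 = 3400
No arrangement into 9 containers stays within capacity, so 10 is optimal.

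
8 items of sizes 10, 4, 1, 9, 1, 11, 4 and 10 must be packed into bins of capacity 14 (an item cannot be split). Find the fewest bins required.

4

Total = 11 + 10 + 10 + 9 + 4 + 4 + 1 + 1 = 50.
Lower bound: ⌈50/14⌉ = 4 bins.
A packing using 4 bins:
  bin 1: 11 + 1 + 1 = 13
  bin 2: 10 + 4 = 14
  bin 3: 10 + 4 = 14
  bin 4: 9 = 9
This matches the lower bound, so 4 is optimal.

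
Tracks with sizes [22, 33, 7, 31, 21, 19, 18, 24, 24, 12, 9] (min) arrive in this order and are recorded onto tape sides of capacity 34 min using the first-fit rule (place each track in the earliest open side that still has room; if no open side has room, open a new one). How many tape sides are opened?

8

  22 → side 1 (new)  [load 22/34]
  33 → side 2 (new)  [load 33/34]
  7 → side 1  [load 29/34]
  31 → side 3 (new)  [load 31/34]
  21 → side 4 (new)  [load 21/34]
  19 → side 5 (new)  [load 19/34]
  18 → side 6 (new)  [load 18/34]
  24 → side 7 (new)  [load 24/34]
  24 → side 8 (new)  [load 24/34]
  12 → side 4  [load 33/34]
  9 → side 5  [load 28/34]
8 tape sides opened.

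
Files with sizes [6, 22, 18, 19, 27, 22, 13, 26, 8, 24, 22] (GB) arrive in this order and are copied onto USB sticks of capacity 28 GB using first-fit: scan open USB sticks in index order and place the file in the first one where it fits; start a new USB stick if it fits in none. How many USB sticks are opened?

9

  6 → USB stick 1 (new)  [load 6/28]
  22 → USB stick 1  [load 28/28]
  18 → USB stick 2 (new)  [load 18/28]
  19 → USB stick 3 (new)  [load 19/28]
  27 → USB stick 4 (new)  [load 27/28]
  22 → USB stick 5 (new)  [load 22/28]
  13 → USB stick 6 (new)  [load 13/28]
  26 → USB stick 7 (new)  [load 26/28]
  8 → USB stick 2  [load 26/28]
  24 → USB stick 8 (new)  [load 24/28]
  22 → USB stick 9 (new)  [load 22/28]
9 USB sticks opened.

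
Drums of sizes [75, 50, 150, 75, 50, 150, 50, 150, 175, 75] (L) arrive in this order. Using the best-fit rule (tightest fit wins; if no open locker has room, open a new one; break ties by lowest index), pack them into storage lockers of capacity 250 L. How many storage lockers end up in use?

5

  75 → locker 1 (new)  [load 75/250]
  50 → locker 1  [load 125/250]
  150 → locker 2 (new)  [load 150/250]
  75 → locker 2  [load 225/250]
  50 → locker 1  [load 175/250]
  150 → locker 3 (new)  [load 150/250]
  50 → locker 1  [load 225/250]
  150 → locker 4 (new)  [load 150/250]
  175 → locker 5 (new)  [load 175/250]
  75 → locker 5  [load 250/250]
5 storage lockers opened.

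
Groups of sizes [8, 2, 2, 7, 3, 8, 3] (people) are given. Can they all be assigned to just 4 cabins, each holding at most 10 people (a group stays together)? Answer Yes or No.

A valid assignment using 4 cabins:
  cabin 1: 8 + 2 = 10
  cabin 2: 8 + 2 = 10
  cabin 3: 7 + 3 = 10
  cabin 4: 3 = 3
Every load is within 10 people, so 4 cabins suffice.

Yes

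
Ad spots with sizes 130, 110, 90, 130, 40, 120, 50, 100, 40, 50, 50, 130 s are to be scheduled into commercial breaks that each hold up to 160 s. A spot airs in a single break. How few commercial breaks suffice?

Total = 130 + 130 + 130 + 120 + 110 + 100 + 90 + 50 + 50 + 50 + 40 + 40 = 1040 s.
Lower bound: ⌈1040/160⌉ = 7 commercial breaks.
A packing using 8 commercial breaks:
  break 1: 130 = 130
  break 2: 130 = 130
  break 3: 130 = 130
  break 4: 120 + 40 = 160
  break 5: 110 + 50 = 160
  break 6: 100 + 50 = 150
  break 7: 90 + 50 = 140
  break 8: 40 = 40
No arrangement into 7 commercial breaks stays within capacity, so 8 is optimal.

8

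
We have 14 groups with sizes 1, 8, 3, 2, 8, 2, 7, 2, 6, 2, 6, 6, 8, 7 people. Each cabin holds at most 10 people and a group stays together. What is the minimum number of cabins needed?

8

Total = 8 + 8 + 8 + 7 + 7 + 6 + 6 + 6 + 3 + 2 + 2 + 2 + 2 + 1 = 68 people.
Lower bound: ⌈68/10⌉ = 7 cabins.
Also, 8 groups each exceed 5 people, and no two of those can share a cabin, so at least 8 cabins are needed.
A packing using 8 cabins:
  cabin 1: 8 + 2 = 10
  cabin 2: 8 + 2 = 10
  cabin 3: 8 + 2 = 10
  cabin 4: 7 + 3 = 10
  cabin 5: 7 + 2 + 1 = 10
  cabin 6: 6 = 6
  cabin 7: 6 = 6
  cabin 8: 6 = 6
This matches the lower bound, so 8 is optimal.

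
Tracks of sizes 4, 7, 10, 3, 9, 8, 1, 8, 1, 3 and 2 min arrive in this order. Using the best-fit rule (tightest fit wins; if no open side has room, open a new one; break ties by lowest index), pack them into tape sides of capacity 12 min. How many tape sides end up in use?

5

  4 → side 1 (new)  [load 4/12]
  7 → side 1  [load 11/12]
  10 → side 2 (new)  [load 10/12]
  3 → side 3 (new)  [load 3/12]
  9 → side 3  [load 12/12]
  8 → side 4 (new)  [load 8/12]
  1 → side 1  [load 12/12]
  8 → side 5 (new)  [load 8/12]
  1 → side 2  [load 11/12]
  3 → side 4  [load 11/12]
  2 → side 5  [load 10/12]
5 tape sides opened.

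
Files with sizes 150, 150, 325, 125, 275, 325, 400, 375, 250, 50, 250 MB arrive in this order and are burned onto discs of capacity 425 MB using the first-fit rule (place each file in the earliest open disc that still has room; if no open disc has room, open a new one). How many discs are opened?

  150 → disc 1 (new)  [load 150/425]
  150 → disc 1  [load 300/425]
  325 → disc 2 (new)  [load 325/425]
  125 → disc 1  [load 425/425]
  275 → disc 3 (new)  [load 275/425]
  325 → disc 4 (new)  [load 325/425]
  400 → disc 5 (new)  [load 400/425]
  375 → disc 6 (new)  [load 375/425]
  250 → disc 7 (new)  [load 250/425]
  50 → disc 2  [load 375/425]
  250 → disc 8 (new)  [load 250/425]
8 discs opened.

8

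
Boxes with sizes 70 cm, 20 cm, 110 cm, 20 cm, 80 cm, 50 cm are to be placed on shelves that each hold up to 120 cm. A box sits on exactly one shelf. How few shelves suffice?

Total = 110 + 80 + 70 + 50 + 20 + 20 = 350 cm.
Lower bound: ⌈350/120⌉ = 3 shelves.
A packing using 3 shelves:
  shelf 1: 110 = 110
  shelf 2: 80 + 20 + 20 = 120
  shelf 3: 70 + 50 = 120
This matches the lower bound, so 3 is optimal.

3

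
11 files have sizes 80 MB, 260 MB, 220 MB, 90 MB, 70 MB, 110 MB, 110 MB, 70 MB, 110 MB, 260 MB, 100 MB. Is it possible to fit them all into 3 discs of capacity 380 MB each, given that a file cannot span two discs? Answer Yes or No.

No

Total = 1480 MB; ⌈1480/380⌉ = 4.
At least 4 discs are required, but only 3 are allowed.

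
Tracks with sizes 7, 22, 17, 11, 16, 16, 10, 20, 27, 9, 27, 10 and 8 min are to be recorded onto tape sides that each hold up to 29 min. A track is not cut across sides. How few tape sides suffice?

8

Total = 27 + 27 + 22 + 20 + 17 + 16 + 16 + 11 + 10 + 10 + 9 + 8 + 7 = 200 min.
Lower bound: ⌈200/29⌉ = 7 tape sides.
A packing using 8 tape sides:
  side 1: 27 = 27
  side 2: 27 = 27
  side 3: 22 + 7 = 29
  side 4: 20 + 9 = 29
  side 5: 17 + 11 = 28
  side 6: 16 + 10 = 26
  side 7: 16 + 10 = 26
  side 8: 8 = 8
No arrangement into 7 tape sides stays within capacity, so 8 is optimal.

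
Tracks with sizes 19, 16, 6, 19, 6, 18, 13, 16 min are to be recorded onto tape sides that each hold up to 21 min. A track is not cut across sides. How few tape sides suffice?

Total = 19 + 19 + 18 + 16 + 16 + 13 + 6 + 6 = 113 min.
Lower bound: ⌈113/21⌉ = 6 tape sides.
A packing using 7 tape sides:
  side 1: 19 = 19
  side 2: 19 = 19
  side 3: 18 = 18
  side 4: 16 = 16
  side 5: 16 = 16
  side 6: 13 + 6 = 19
  side 7: 6 = 6
No arrangement into 6 tape sides stays within capacity, so 7 is optimal.

7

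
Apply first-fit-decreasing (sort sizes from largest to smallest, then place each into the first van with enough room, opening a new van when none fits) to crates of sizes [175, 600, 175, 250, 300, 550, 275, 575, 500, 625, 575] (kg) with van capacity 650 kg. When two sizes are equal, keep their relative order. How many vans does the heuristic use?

Sorted descending: 625, 600, 575, 575, 550, 500, 300, 275, 250, 175, 175.
  625 → van 1 (new)  [load 625/650]
  600 → van 2 (new)  [load 600/650]
  575 → van 3 (new)  [load 575/650]
  575 → van 4 (new)  [load 575/650]
  550 → van 5 (new)  [load 550/650]
  500 → van 6 (new)  [load 500/650]
  300 → van 7 (new)  [load 300/650]
  275 → van 7  [load 575/650]
  250 → van 8 (new)  [load 250/650]
  175 → van 8  [load 425/650]
  175 → van 8  [load 600/650]
8 vans opened.

8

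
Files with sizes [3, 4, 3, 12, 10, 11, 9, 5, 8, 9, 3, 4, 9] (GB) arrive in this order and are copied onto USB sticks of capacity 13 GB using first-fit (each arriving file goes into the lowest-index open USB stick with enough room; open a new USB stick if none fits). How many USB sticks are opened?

8

  3 → USB stick 1 (new)  [load 3/13]
  4 → USB stick 1  [load 7/13]
  3 → USB stick 1  [load 10/13]
  12 → USB stick 2 (new)  [load 12/13]
  10 → USB stick 3 (new)  [load 10/13]
  11 → USB stick 4 (new)  [load 11/13]
  9 → USB stick 5 (new)  [load 9/13]
  5 → USB stick 6 (new)  [load 5/13]
  8 → USB stick 6  [load 13/13]
  9 → USB stick 7 (new)  [load 9/13]
  3 → USB stick 1  [load 13/13]
  4 → USB stick 5  [load 13/13]
  9 → USB stick 8 (new)  [load 9/13]
8 USB sticks opened.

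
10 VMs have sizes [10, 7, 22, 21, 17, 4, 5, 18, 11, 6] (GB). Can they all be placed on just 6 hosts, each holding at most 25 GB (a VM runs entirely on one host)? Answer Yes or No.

A valid assignment using 6 hosts:
  host 1: 22 = 22
  host 2: 21 + 4 = 25
  host 3: 18 + 7 = 25
  host 4: 17 + 6 = 23
  host 5: 11 + 10 = 21
  host 6: 5 = 5
Every load is within 25 GB, so 6 hosts suffice.

Yes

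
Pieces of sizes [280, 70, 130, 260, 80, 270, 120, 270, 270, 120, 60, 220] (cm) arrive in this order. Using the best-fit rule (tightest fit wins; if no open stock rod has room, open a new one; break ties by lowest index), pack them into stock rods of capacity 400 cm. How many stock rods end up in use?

6

  280 → stock rod 1 (new)  [load 280/400]
  70 → stock rod 1  [load 350/400]
  130 → stock rod 2 (new)  [load 130/400]
  260 → stock rod 2  [load 390/400]
  80 → stock rod 3 (new)  [load 80/400]
  270 → stock rod 3  [load 350/400]
  120 → stock rod 4 (new)  [load 120/400]
  270 → stock rod 4  [load 390/400]
  270 → stock rod 5 (new)  [load 270/400]
  120 → stock rod 5  [load 390/400]
  60 → stock rod 6 (new)  [load 60/400]
  220 → stock rod 6  [load 280/400]
6 stock rods opened.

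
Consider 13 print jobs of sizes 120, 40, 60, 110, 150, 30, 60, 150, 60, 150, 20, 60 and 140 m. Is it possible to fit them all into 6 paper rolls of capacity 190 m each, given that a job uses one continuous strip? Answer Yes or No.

Total = 1150 m; ⌈1150/190⌉ = 7.
At least 7 paper rolls are required, but only 6 are allowed.

No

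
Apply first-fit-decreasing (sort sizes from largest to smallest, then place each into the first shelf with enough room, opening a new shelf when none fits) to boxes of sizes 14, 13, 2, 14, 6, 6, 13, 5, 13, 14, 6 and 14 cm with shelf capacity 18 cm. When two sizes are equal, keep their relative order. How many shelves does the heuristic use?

Sorted descending: 14, 14, 14, 14, 13, 13, 13, 6, 6, 6, 5, 2.
  14 → shelf 1 (new)  [load 14/18]
  14 → shelf 2 (new)  [load 14/18]
  14 → shelf 3 (new)  [load 14/18]
  14 → shelf 4 (new)  [load 14/18]
  13 → shelf 5 (new)  [load 13/18]
  13 → shelf 6 (new)  [load 13/18]
  13 → shelf 7 (new)  [load 13/18]
  6 → shelf 8 (new)  [load 6/18]
  6 → shelf 8  [load 12/18]
  6 → shelf 8  [load 18/18]
  5 → shelf 5  [load 18/18]
  2 → shelf 1  [load 16/18]
8 shelves opened.

8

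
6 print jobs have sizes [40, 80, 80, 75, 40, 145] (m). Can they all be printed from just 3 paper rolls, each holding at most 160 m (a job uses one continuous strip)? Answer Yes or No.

A valid assignment using 3 paper rolls:
  roll 1: 145 = 145
  roll 2: 80 + 80 = 160
  roll 3: 75 + 40 + 40 = 155
Every load is within 160 m, so 3 paper rolls suffice.

Yes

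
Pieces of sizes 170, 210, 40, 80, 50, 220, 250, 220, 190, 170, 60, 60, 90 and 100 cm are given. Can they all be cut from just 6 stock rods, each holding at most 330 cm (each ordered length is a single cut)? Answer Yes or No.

Total = 1910 cm; ⌈1910/330⌉ = 6.
7 pieces each exceed half the capacity and cannot share a stock rod, forcing at least 7 stock rods.
At least 7 stock rods are required, but only 6 are allowed.

No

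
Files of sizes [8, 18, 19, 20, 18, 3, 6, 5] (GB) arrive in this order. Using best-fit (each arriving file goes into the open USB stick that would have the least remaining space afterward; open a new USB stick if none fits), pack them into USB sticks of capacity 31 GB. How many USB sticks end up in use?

  8 → USB stick 1 (new)  [load 8/31]
  18 → USB stick 1  [load 26/31]
  19 → USB stick 2 (new)  [load 19/31]
  20 → USB stick 3 (new)  [load 20/31]
  18 → USB stick 4 (new)  [load 18/31]
  3 → USB stick 1  [load 29/31]
  6 → USB stick 3  [load 26/31]
  5 → USB stick 3  [load 31/31]
4 USB sticks opened.

4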